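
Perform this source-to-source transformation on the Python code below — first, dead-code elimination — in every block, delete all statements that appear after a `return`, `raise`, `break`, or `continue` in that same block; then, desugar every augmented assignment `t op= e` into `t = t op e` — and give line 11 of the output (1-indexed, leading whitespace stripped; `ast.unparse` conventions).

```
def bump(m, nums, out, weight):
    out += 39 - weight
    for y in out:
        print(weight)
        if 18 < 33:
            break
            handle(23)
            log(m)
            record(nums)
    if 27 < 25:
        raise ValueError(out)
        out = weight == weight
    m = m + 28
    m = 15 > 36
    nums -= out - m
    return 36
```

nums = nums - (out - m)

Transformed code:
def bump(m, nums, out, weight):
    out = out + (39 - weight)
    for y in out:
        print(weight)
        if 18 < 33:
            break
    if 27 < 25:
        raise ValueError(out)
    m = m + 28
    m = 15 > 36
    nums = nums - (out - m)
    return 36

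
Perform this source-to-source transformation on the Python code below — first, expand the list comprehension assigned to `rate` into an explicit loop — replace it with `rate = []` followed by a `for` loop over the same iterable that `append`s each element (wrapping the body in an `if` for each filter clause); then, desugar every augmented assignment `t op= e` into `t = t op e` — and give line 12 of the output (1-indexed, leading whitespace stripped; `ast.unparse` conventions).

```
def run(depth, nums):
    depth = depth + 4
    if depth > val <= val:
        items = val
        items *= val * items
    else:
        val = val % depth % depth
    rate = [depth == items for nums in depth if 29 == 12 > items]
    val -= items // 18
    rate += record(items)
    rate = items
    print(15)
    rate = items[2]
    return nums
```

Transformed code:
def run(depth, nums):
    depth = depth + 4
    if depth > val <= val:
        items = val
        items = items * (val * items)
    else:
        val = val % depth % depth
    rate = []
    for nums in depth:
        if 29 == 12 > items:
            rate.append(depth == items)
    val = val - items // 18
    rate = rate + record(items)
    rate = items
    print(15)
    rate = items[2]
    return nums

val = val - items // 18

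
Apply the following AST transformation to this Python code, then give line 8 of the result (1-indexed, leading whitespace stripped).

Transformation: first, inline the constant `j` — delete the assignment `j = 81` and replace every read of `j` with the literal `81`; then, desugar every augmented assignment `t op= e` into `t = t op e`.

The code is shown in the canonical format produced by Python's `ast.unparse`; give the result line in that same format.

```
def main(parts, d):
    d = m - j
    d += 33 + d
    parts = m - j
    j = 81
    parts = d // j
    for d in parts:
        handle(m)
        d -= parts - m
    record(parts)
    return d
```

Transformed code:
def main(parts, d):
    d = m - 81
    d = d + (33 + d)
    parts = m - 81
    parts = d // 81
    for d in parts:
        handle(m)
        d = d - (parts - m)
    record(parts)
    return d

d = d - (parts - m)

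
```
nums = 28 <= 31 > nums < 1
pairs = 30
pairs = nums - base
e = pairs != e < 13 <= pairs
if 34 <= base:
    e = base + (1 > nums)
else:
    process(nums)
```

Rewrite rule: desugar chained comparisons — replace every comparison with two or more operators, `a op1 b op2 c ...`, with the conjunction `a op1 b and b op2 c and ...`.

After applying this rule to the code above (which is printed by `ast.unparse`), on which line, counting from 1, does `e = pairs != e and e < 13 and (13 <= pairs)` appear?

Transformed code:
nums = 28 <= 31 and 31 > nums and (nums < 1)
pairs = 30
pairs = nums - base
e = pairs != e and e < 13 and (13 <= pairs)
if 34 <= base:
    e = base + (1 > nums)
else:
    process(nums)

4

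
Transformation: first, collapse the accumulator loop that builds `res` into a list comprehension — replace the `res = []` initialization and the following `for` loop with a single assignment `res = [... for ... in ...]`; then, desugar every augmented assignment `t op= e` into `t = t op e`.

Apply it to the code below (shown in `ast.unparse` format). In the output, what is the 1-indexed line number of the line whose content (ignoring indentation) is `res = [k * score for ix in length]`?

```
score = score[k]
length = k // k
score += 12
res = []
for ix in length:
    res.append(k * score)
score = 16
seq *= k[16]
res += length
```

4

Transformed code:
score = score[k]
length = k // k
score = score + 12
res = [k * score for ix in length]
score = 16
seq = seq * k[16]
res = res + length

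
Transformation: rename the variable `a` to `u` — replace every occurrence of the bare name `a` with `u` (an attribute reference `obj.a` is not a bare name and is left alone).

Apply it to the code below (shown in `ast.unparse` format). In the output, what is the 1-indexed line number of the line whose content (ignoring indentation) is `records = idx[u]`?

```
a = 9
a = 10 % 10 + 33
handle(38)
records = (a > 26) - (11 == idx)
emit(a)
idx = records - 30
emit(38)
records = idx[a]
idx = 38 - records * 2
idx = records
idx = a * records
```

8

Transformed code:
u = 9
u = 10 % 10 + 33
handle(38)
records = (u > 26) - (11 == idx)
emit(u)
idx = records - 30
emit(38)
records = idx[u]
idx = 38 - records * 2
idx = records
idx = u * records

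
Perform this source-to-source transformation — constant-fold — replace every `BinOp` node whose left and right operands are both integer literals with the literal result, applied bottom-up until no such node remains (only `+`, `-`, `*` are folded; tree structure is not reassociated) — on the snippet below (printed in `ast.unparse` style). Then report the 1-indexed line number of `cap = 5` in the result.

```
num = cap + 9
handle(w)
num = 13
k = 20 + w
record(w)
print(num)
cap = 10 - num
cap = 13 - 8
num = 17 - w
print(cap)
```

Transformed code:
num = cap + 9
handle(w)
num = 13
k = 20 + w
record(w)
print(num)
cap = 10 - num
cap = 5
num = 17 - w
print(cap)

8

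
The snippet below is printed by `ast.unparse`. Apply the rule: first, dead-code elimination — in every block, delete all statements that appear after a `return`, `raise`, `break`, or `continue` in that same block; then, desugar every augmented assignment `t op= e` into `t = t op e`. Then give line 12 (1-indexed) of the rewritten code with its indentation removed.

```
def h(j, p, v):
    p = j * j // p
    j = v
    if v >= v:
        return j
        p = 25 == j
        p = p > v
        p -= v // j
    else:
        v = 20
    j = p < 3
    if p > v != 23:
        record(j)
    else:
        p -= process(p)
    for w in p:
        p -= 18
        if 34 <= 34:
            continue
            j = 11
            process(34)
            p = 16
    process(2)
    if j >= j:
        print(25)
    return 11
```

p = p - process(p)

Transformed code:
def h(j, p, v):
    p = j * j // p
    j = v
    if v >= v:
        return j
    else:
        v = 20
    j = p < 3
    if p > v != 23:
        record(j)
    else:
        p = p - process(p)
    for w in p:
        p = p - 18
        if 34 <= 34:
            continue
    process(2)
    if j >= j:
        print(25)
    return 11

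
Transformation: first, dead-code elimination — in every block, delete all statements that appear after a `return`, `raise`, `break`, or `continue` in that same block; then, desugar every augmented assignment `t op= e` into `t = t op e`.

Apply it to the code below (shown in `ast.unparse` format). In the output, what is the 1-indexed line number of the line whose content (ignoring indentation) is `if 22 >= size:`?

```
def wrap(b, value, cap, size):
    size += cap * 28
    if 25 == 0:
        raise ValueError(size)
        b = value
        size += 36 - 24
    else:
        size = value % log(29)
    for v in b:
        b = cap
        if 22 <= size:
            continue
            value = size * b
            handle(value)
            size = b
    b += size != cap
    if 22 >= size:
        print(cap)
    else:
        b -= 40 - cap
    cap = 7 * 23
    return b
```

12

Transformed code:
def wrap(b, value, cap, size):
    size = size + cap * 28
    if 25 == 0:
        raise ValueError(size)
    else:
        size = value % log(29)
    for v in b:
        b = cap
        if 22 <= size:
            continue
    b = b + (size != cap)
    if 22 >= size:
        print(cap)
    else:
        b = b - (40 - cap)
    cap = 7 * 23
    return b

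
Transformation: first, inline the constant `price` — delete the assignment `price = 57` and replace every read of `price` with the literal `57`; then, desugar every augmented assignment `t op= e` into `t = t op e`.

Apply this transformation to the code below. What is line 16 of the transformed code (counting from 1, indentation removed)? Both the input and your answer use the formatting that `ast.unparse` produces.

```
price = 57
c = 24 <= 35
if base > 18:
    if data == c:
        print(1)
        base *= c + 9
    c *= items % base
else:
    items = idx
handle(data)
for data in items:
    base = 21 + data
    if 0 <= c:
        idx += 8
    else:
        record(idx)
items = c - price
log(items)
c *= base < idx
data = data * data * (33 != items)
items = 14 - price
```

Transformed code:
c = 24 <= 35
if base > 18:
    if data == c:
        print(1)
        base = base * (c + 9)
    c = c * (items % base)
else:
    items = idx
handle(data)
for data in items:
    base = 21 + data
    if 0 <= c:
        idx = idx + 8
    else:
        record(idx)
items = c - 57
log(items)
c = c * (base < idx)
data = data * data * (33 != items)
items = 14 - 57

items = c - 57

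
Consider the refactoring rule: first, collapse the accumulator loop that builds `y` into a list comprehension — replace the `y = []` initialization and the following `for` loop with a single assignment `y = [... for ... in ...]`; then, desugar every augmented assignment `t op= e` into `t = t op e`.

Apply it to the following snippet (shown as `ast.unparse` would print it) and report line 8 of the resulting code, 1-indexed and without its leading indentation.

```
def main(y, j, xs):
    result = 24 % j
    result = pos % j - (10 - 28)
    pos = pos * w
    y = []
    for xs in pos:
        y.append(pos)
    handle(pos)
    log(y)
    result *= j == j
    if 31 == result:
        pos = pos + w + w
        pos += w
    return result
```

Transformed code:
def main(y, j, xs):
    result = 24 % j
    result = pos % j - (10 - 28)
    pos = pos * w
    y = [pos for xs in pos]
    handle(pos)
    log(y)
    result = result * (j == j)
    if 31 == result:
        pos = pos + w + w
        pos = pos + w
    return result

result = result * (j == j)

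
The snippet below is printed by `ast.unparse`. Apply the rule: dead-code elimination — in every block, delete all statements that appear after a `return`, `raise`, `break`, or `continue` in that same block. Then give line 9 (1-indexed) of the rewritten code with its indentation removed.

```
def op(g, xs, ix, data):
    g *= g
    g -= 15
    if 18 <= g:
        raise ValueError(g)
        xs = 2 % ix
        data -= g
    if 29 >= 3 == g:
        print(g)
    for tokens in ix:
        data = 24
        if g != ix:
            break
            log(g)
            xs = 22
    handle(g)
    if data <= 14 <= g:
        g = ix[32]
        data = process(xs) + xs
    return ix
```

Transformed code:
def op(g, xs, ix, data):
    g *= g
    g -= 15
    if 18 <= g:
        raise ValueError(g)
    if 29 >= 3 == g:
        print(g)
    for tokens in ix:
        data = 24
        if g != ix:
            break
    handle(g)
    if data <= 14 <= g:
        g = ix[32]
        data = process(xs) + xs
    return ix

data = 24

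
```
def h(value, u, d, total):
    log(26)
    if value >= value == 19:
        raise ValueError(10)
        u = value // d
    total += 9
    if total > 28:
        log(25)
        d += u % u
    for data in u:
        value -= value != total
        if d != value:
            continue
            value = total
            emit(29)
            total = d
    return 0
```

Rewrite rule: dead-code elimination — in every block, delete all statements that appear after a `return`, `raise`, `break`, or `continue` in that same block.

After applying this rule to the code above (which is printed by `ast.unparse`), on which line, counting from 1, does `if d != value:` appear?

Transformed code:
def h(value, u, d, total):
    log(26)
    if value >= value == 19:
        raise ValueError(10)
    total += 9
    if total > 28:
        log(25)
        d += u % u
    for data in u:
        value -= value != total
        if d != value:
            continue
    return 0

11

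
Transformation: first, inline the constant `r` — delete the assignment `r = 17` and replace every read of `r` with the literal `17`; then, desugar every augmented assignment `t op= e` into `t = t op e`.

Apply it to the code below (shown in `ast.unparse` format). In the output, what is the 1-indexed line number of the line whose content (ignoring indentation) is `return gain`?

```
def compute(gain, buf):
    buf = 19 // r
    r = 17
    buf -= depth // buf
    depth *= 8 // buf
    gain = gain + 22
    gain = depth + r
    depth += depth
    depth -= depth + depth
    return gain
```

Transformed code:
def compute(gain, buf):
    buf = 19 // 17
    buf = buf - depth // buf
    depth = depth * (8 // buf)
    gain = gain + 22
    gain = depth + 17
    depth = depth + depth
    depth = depth - (depth + depth)
    return gain

9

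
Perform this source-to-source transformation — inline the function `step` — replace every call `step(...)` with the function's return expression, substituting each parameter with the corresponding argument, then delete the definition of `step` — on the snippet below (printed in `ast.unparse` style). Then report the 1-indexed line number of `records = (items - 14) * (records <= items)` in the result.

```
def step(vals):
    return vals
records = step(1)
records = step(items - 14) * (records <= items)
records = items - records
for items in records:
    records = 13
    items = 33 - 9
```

Transformed code:
records = 1
records = (items - 14) * (records <= items)
records = items - records
for items in records:
    records = 13
    items = 33 - 9

2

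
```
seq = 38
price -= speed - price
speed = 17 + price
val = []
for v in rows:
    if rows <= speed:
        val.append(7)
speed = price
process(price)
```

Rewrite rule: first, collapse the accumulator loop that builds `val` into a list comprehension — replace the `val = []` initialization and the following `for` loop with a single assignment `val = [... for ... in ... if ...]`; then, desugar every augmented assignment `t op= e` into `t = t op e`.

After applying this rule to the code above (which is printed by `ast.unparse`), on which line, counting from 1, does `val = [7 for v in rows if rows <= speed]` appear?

Transformed code:
seq = 38
price = price - (speed - price)
speed = 17 + price
val = [7 for v in rows if rows <= speed]
speed = price
process(price)

4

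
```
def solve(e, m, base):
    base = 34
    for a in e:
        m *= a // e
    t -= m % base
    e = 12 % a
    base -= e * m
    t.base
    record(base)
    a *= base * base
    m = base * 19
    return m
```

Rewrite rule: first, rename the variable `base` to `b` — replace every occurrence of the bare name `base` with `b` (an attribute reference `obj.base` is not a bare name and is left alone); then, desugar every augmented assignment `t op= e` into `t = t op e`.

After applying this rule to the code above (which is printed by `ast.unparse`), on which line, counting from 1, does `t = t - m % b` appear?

Transformed code:
def solve(e, m, b):
    b = 34
    for a in e:
        m = m * (a // e)
    t = t - m % b
    e = 12 % a
    b = b - e * m
    t.base
    record(b)
    a = a * (b * b)
    m = b * 19
    return m

5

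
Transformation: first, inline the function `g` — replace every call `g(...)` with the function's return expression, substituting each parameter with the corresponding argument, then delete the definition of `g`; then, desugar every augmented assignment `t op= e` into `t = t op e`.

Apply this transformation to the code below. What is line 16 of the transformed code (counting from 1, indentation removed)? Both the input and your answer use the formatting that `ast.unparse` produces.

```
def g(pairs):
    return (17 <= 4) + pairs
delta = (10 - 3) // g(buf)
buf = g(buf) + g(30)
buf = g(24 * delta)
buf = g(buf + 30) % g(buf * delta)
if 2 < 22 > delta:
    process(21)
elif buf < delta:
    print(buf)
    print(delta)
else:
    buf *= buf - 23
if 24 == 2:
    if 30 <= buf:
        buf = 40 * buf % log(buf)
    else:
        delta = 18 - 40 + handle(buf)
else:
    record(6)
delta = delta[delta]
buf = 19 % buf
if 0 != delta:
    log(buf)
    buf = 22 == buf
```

delta = 18 - 40 + handle(buf)

Transformed code:
delta = (10 - 3) // ((17 <= 4) + buf)
buf = (17 <= 4) + buf + ((17 <= 4) + 30)
buf = (17 <= 4) + 24 * delta
buf = ((17 <= 4) + (buf + 30)) % ((17 <= 4) + buf * delta)
if 2 < 22 > delta:
    process(21)
elif buf < delta:
    print(buf)
    print(delta)
else:
    buf = buf * (buf - 23)
if 24 == 2:
    if 30 <= buf:
        buf = 40 * buf % log(buf)
    else:
        delta = 18 - 40 + handle(buf)
else:
    record(6)
delta = delta[delta]
buf = 19 % buf
if 0 != delta:
    log(buf)
    buf = 22 == buf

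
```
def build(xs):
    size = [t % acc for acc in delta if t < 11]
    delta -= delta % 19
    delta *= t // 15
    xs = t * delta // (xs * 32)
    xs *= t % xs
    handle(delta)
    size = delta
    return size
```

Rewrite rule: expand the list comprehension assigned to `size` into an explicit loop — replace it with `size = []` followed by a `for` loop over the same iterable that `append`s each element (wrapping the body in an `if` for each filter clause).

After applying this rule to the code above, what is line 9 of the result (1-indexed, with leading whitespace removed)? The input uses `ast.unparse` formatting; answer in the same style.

Transformed code:
def build(xs):
    size = []
    for acc in delta:
        if t < 11:
            size.append(t % acc)
    delta -= delta % 19
    delta *= t // 15
    xs = t * delta // (xs * 32)
    xs *= t % xs
    handle(delta)
    size = delta
    return size

xs *= t % xs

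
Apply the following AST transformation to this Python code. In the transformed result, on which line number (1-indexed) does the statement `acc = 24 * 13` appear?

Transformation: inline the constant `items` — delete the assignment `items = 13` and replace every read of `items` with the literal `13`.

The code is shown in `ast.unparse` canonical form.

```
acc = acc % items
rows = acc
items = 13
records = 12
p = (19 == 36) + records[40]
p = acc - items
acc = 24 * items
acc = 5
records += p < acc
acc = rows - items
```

6

Transformed code:
acc = acc % 13
rows = acc
records = 12
p = (19 == 36) + records[40]
p = acc - 13
acc = 24 * 13
acc = 5
records += p < acc
acc = rows - 13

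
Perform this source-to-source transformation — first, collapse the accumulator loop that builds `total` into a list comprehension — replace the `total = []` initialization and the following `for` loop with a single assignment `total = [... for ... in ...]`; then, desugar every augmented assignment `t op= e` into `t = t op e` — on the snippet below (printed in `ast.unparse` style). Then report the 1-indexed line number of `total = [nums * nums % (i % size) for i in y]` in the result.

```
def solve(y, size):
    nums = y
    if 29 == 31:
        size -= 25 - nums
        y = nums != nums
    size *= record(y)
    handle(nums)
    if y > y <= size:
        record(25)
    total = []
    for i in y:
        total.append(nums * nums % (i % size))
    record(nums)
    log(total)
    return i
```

Transformed code:
def solve(y, size):
    nums = y
    if 29 == 31:
        size = size - (25 - nums)
        y = nums != nums
    size = size * record(y)
    handle(nums)
    if y > y <= size:
        record(25)
    total = [nums * nums % (i % size) for i in y]
    record(nums)
    log(total)
    return i

10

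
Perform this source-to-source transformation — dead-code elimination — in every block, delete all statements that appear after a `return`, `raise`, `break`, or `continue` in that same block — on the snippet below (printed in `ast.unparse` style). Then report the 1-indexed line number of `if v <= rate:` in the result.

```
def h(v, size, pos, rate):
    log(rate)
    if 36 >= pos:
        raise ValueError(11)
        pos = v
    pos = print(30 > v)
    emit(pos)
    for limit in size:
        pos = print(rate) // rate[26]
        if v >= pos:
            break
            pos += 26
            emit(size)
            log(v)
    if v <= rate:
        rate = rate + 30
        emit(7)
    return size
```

Transformed code:
def h(v, size, pos, rate):
    log(rate)
    if 36 >= pos:
        raise ValueError(11)
    pos = print(30 > v)
    emit(pos)
    for limit in size:
        pos = print(rate) // rate[26]
        if v >= pos:
            break
    if v <= rate:
        rate = rate + 30
        emit(7)
    return size

11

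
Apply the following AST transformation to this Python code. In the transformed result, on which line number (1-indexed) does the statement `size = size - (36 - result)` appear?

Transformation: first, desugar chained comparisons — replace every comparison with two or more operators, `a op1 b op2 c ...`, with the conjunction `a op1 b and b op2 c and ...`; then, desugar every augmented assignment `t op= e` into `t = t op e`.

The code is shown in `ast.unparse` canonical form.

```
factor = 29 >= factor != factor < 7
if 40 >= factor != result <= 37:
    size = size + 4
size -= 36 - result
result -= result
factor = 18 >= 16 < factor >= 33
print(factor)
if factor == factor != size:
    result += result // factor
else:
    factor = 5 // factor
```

4

Transformed code:
factor = 29 >= factor and factor != factor and (factor < 7)
if 40 >= factor and factor != result and (result <= 37):
    size = size + 4
size = size - (36 - result)
result = result - result
factor = 18 >= 16 and 16 < factor and (factor >= 33)
print(factor)
if factor == factor and factor != size:
    result = result + result // factor
else:
    factor = 5 // factor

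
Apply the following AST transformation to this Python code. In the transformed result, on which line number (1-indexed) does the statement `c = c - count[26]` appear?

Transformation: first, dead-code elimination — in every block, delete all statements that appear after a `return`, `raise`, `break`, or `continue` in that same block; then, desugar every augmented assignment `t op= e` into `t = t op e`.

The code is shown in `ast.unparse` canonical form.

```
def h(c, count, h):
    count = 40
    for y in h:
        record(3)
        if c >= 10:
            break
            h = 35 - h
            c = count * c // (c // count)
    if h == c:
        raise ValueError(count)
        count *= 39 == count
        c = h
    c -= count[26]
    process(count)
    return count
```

9

Transformed code:
def h(c, count, h):
    count = 40
    for y in h:
        record(3)
        if c >= 10:
            break
    if h == c:
        raise ValueError(count)
    c = c - count[26]
    process(count)
    return count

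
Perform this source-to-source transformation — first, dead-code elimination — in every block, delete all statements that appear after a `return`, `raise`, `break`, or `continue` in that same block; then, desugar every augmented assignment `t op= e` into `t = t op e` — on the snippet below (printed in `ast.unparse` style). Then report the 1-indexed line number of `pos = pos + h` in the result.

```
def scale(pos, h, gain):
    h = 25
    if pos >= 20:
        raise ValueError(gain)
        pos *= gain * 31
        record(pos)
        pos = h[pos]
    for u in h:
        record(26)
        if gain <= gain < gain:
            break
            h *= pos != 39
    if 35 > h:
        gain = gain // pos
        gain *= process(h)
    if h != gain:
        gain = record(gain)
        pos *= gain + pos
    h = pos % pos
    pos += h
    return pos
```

Transformed code:
def scale(pos, h, gain):
    h = 25
    if pos >= 20:
        raise ValueError(gain)
    for u in h:
        record(26)
        if gain <= gain < gain:
            break
    if 35 > h:
        gain = gain // pos
        gain = gain * process(h)
    if h != gain:
        gain = record(gain)
        pos = pos * (gain + pos)
    h = pos % pos
    pos = pos + h
    return pos

16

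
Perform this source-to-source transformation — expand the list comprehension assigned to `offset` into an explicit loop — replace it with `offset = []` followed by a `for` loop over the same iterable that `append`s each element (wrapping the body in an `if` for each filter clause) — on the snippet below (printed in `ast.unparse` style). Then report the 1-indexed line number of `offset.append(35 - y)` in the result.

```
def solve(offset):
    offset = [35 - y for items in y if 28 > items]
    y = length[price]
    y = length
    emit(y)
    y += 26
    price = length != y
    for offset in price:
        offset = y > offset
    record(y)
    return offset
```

5

Transformed code:
def solve(offset):
    offset = []
    for items in y:
        if 28 > items:
            offset.append(35 - y)
    y = length[price]
    y = length
    emit(y)
    y += 26
    price = length != y
    for offset in price:
        offset = y > offset
    record(y)
    return offset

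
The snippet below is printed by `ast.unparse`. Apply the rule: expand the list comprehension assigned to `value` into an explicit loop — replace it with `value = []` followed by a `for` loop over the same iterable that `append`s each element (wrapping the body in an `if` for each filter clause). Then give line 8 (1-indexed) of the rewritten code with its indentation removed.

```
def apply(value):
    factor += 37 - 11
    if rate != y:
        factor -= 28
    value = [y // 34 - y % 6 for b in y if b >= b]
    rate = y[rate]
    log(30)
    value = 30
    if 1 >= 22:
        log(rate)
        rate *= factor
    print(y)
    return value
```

Transformed code:
def apply(value):
    factor += 37 - 11
    if rate != y:
        factor -= 28
    value = []
    for b in y:
        if b >= b:
            value.append(y // 34 - y % 6)
    rate = y[rate]
    log(30)
    value = 30
    if 1 >= 22:
        log(rate)
        rate *= factor
    print(y)
    return value

value.append(y // 34 - y % 6)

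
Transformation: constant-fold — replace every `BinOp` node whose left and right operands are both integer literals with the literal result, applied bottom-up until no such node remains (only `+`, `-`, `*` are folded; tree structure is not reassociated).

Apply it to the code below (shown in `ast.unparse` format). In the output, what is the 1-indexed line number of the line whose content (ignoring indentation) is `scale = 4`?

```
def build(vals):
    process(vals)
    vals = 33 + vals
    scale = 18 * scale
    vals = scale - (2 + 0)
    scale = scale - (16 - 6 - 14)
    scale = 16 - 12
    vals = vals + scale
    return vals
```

Transformed code:
def build(vals):
    process(vals)
    vals = 33 + vals
    scale = 18 * scale
    vals = scale - 2
    scale = scale - -4
    scale = 4
    vals = vals + scale
    return vals

7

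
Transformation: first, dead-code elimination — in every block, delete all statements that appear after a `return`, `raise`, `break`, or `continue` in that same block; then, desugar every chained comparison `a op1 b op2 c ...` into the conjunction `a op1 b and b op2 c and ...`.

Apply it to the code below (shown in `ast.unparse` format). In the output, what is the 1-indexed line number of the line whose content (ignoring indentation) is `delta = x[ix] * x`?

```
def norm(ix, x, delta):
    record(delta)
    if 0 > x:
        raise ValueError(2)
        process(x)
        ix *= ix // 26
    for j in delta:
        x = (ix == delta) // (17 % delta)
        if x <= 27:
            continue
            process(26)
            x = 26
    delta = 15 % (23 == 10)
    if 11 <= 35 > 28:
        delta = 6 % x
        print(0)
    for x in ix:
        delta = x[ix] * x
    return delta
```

14

Transformed code:
def norm(ix, x, delta):
    record(delta)
    if 0 > x:
        raise ValueError(2)
    for j in delta:
        x = (ix == delta) // (17 % delta)
        if x <= 27:
            continue
    delta = 15 % (23 == 10)
    if 11 <= 35 and 35 > 28:
        delta = 6 % x
        print(0)
    for x in ix:
        delta = x[ix] * x
    return delta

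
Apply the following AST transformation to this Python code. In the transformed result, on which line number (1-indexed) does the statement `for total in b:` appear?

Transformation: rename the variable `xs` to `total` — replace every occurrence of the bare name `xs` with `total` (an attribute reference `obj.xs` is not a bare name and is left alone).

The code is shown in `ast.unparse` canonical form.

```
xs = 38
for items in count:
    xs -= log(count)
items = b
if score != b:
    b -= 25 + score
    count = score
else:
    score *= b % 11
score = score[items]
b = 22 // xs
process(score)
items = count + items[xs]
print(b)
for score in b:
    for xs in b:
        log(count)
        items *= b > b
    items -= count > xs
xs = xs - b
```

16

Transformed code:
total = 38
for items in count:
    total -= log(count)
items = b
if score != b:
    b -= 25 + score
    count = score
else:
    score *= b % 11
score = score[items]
b = 22 // total
process(score)
items = count + items[total]
print(b)
for score in b:
    for total in b:
        log(count)
        items *= b > b
    items -= count > total
total = total - b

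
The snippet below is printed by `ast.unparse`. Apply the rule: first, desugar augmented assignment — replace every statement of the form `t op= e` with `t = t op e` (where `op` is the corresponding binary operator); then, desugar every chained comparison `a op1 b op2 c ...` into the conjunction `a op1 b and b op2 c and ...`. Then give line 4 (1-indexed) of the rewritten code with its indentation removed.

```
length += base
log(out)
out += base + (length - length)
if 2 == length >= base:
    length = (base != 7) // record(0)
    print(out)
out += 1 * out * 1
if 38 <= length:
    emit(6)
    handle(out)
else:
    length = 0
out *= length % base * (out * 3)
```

if 2 == length and length >= base:

Transformed code:
length = length + base
log(out)
out = out + (base + (length - length))
if 2 == length and length >= base:
    length = (base != 7) // record(0)
    print(out)
out = out + 1 * out * 1
if 38 <= length:
    emit(6)
    handle(out)
else:
    length = 0
out = out * (length % base * (out * 3))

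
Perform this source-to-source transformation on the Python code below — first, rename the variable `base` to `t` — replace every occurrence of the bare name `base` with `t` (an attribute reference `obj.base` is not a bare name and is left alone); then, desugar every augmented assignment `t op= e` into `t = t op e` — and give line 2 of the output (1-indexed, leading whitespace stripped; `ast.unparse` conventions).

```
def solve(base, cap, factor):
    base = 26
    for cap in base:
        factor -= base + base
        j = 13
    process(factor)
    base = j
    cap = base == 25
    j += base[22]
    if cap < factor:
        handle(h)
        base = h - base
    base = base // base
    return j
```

Transformed code:
def solve(t, cap, factor):
    t = 26
    for cap in t:
        factor = factor - (t + t)
        j = 13
    process(factor)
    t = j
    cap = t == 25
    j = j + t[22]
    if cap < factor:
        handle(h)
        t = h - t
    t = t // t
    return j

t = 26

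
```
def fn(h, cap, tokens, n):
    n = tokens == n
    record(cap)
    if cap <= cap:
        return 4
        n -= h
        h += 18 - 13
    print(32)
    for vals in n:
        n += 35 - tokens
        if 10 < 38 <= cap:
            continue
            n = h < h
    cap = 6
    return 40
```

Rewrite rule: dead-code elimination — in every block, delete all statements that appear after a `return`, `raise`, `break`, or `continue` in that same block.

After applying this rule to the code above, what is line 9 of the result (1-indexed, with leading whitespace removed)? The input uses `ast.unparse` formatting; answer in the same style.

if 10 < 38 <= cap:

Transformed code:
def fn(h, cap, tokens, n):
    n = tokens == n
    record(cap)
    if cap <= cap:
        return 4
    print(32)
    for vals in n:
        n += 35 - tokens
        if 10 < 38 <= cap:
            continue
    cap = 6
    return 40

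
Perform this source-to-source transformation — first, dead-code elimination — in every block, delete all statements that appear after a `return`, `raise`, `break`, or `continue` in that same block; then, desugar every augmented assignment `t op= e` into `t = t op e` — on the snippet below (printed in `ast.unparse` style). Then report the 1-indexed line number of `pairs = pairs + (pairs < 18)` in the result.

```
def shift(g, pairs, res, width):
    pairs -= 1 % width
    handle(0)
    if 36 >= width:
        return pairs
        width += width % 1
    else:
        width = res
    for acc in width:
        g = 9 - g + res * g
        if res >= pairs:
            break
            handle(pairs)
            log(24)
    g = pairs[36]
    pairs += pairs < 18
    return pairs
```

13

Transformed code:
def shift(g, pairs, res, width):
    pairs = pairs - 1 % width
    handle(0)
    if 36 >= width:
        return pairs
    else:
        width = res
    for acc in width:
        g = 9 - g + res * g
        if res >= pairs:
            break
    g = pairs[36]
    pairs = pairs + (pairs < 18)
    return pairs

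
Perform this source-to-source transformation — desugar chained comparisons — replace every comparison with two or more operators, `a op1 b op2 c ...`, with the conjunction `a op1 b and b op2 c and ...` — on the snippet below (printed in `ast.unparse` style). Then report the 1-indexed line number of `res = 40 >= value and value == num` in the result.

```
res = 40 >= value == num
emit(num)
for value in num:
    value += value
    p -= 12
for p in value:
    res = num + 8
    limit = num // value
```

Transformed code:
res = 40 >= value and value == num
emit(num)
for value in num:
    value += value
    p -= 12
for p in value:
    res = num + 8
    limit = num // value

1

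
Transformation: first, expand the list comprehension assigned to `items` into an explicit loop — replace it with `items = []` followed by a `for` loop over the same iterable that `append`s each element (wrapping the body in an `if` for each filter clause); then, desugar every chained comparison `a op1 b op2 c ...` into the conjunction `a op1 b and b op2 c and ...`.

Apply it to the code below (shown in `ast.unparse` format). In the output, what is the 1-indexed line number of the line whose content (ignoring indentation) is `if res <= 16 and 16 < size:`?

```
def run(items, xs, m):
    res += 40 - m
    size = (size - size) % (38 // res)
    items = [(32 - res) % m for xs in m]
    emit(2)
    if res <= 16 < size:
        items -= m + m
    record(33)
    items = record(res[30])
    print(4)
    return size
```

8

Transformed code:
def run(items, xs, m):
    res += 40 - m
    size = (size - size) % (38 // res)
    items = []
    for xs in m:
        items.append((32 - res) % m)
    emit(2)
    if res <= 16 and 16 < size:
        items -= m + m
    record(33)
    items = record(res[30])
    print(4)
    return size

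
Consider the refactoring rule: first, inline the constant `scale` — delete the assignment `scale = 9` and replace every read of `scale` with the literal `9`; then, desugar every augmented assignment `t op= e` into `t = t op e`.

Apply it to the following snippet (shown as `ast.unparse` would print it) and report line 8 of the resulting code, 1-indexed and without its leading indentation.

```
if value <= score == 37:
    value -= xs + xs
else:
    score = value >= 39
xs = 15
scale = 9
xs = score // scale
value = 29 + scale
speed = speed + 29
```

Transformed code:
if value <= score == 37:
    value = value - (xs + xs)
else:
    score = value >= 39
xs = 15
xs = score // 9
value = 29 + 9
speed = speed + 29

speed = speed + 29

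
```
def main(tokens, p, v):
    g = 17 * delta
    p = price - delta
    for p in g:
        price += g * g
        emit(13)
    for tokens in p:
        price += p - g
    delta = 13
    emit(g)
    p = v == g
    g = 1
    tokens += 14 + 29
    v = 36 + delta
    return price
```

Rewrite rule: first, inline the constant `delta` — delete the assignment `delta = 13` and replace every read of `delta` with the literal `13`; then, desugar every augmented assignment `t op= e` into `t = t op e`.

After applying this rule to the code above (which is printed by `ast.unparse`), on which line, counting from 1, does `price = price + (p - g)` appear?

8

Transformed code:
def main(tokens, p, v):
    g = 17 * 13
    p = price - 13
    for p in g:
        price = price + g * g
        emit(13)
    for tokens in p:
        price = price + (p - g)
    emit(g)
    p = v == g
    g = 1
    tokens = tokens + (14 + 29)
    v = 36 + 13
    return price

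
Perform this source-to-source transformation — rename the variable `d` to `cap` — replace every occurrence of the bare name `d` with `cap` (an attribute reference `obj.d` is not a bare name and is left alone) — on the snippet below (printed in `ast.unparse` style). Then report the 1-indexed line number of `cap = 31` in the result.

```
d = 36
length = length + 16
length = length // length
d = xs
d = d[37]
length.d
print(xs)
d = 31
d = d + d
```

Transformed code:
cap = 36
length = length + 16
length = length // length
cap = xs
cap = cap[37]
length.d
print(xs)
cap = 31
cap = cap + cap

8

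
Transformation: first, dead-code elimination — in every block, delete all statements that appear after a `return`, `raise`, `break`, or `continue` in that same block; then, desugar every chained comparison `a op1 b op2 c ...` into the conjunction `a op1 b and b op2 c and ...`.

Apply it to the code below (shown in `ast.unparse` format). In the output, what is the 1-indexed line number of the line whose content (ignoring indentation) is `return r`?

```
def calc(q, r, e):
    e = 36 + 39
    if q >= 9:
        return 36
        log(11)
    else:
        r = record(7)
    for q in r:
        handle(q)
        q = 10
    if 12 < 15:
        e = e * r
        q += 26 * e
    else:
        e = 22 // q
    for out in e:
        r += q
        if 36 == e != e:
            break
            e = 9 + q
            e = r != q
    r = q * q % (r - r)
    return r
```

20

Transformed code:
def calc(q, r, e):
    e = 36 + 39
    if q >= 9:
        return 36
    else:
        r = record(7)
    for q in r:
        handle(q)
        q = 10
    if 12 < 15:
        e = e * r
        q += 26 * e
    else:
        e = 22 // q
    for out in e:
        r += q
        if 36 == e and e != e:
            break
    r = q * q % (r - r)
    return r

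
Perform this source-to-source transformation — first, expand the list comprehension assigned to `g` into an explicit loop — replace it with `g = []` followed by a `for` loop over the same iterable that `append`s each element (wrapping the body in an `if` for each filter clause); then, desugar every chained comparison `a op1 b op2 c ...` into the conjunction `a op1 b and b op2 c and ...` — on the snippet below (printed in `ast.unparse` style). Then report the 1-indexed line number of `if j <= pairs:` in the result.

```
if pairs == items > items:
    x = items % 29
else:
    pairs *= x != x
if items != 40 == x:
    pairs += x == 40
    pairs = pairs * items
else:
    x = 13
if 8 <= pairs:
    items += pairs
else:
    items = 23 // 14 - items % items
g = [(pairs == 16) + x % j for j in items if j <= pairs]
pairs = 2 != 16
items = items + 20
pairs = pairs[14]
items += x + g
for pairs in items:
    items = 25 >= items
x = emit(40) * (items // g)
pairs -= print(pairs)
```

Transformed code:
if pairs == items and items > items:
    x = items % 29
else:
    pairs *= x != x
if items != 40 and 40 == x:
    pairs += x == 40
    pairs = pairs * items
else:
    x = 13
if 8 <= pairs:
    items += pairs
else:
    items = 23 // 14 - items % items
g = []
for j in items:
    if j <= pairs:
        g.append((pairs == 16) + x % j)
pairs = 2 != 16
items = items + 20
pairs = pairs[14]
items += x + g
for pairs in items:
    items = 25 >= items
x = emit(40) * (items // g)
pairs -= print(pairs)

16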